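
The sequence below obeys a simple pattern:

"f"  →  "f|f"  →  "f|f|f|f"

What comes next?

s(k+1) = s(k)·|·s(k) — each term doubles the last with '|' between the halves.
One more doubling of f|f|f|f gives the answer.

f|f|f|f|f|f|f|f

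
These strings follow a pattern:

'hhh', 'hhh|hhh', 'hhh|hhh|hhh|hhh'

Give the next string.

Every step duplicates the string with '|' between the halves.
One more doubling of hhh|hhh|hhh|hhh gives the answer.

hhh|hhh|hhh|hhh|hhh|hhh|hhh|hhh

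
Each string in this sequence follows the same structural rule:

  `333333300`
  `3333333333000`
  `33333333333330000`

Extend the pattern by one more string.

333333333333333300000

Reading off run lengths: 3 runs 7, 10, 13; 0 runs 2, 3, 4 — each is linear in n, where the shown terms are n = 2, 3, 4.
At n = 5 the blocks have lengths 16, 5.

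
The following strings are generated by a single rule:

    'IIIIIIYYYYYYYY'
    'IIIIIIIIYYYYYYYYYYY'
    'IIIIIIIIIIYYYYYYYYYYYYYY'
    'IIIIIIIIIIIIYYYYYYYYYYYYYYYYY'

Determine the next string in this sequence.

Term n consists of 2n I's, followed by 3n-1 Y's, where the shown terms are n = 3, 4, 5, 6.
At n = 7 the blocks have lengths 14, 20.

IIIIIIIIIIIIIIYYYYYYYYYYYYYYYYYYYY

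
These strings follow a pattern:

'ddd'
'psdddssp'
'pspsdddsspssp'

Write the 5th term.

s(k+1) = ps·s(k)·ssp, so each term gains ps as a prefix and ssp as a suffix.
From pspsdddsspssp, 2 further steps: pspsdddsspssp → pspspsdddsspsspssp → (answer).

pspspspsdddsspsspsspssp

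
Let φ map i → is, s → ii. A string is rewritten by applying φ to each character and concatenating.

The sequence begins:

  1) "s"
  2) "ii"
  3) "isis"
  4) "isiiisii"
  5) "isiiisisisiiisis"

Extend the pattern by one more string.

Rewriting the 16 symbols of isiiisisisiiisis one by one yields is ii is is is ii is ii is ii is is is ii is ii; concatenated:

isiiisisisiiisiiisiiisisisiiisii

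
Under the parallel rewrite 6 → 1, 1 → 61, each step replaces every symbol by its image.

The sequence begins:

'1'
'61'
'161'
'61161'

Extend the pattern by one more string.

Apply φ to 61161 symbol by symbol: 6→1, 1→61, 1→61, 6→1, 1→61; joined: 1 61 61 1 61.

16161161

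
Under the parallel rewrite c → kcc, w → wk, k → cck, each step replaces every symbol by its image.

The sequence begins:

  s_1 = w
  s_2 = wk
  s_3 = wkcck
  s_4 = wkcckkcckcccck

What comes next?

Rewriting the 14 symbols of wkcckkcckcccck one by one yields wk cck kcc kcc cck cck kcc kcc cck kcc kcc kcc kcc cck; concatenated:

wkcckkcckcccckcckkcckcccckkcckcckcckcccck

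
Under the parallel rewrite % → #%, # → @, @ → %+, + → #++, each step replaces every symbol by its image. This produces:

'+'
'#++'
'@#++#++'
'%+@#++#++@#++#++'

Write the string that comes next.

Rewriting the 16 symbols of %+@#++#++@#++#++ one by one yields #% #++ %+ @ #++ #++ @ #++ #++ %+ @ #++ #++ @ #++ #++; concatenated:

#%#++%+@#++#++@#++#++%+@#++#++@#++#++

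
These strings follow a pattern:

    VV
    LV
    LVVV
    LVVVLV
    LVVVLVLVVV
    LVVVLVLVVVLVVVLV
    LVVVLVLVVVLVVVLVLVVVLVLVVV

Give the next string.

This is a Fibonacci-style word recurrence s(k) = s(k−1)·s(k−2): e.g. LV·VV = LVVV.
The next term joins LVVVLVLVVVLVVVLVLVVVLVLVVV and LVVVLVLVVVLVVVLV.

LVVVLVLVVVLVVVLVLVVVLVLVVVLVVVLVLVVVLVVVLV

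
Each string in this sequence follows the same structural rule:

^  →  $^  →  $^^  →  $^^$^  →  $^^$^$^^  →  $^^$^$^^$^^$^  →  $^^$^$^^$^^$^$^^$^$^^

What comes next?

$^^$^$^^$^^$^$^^$^$^^$^^$^$^^$^^$^

From term 3 onward, concatenate the last term with the second-to-last: $^·^ = $^^, $^^·$^ = $^^$^, …
Continuing: $^^$^$^^$^^$^$^^$^$^^ · $^^$^$^^$^^$^ gives term 8.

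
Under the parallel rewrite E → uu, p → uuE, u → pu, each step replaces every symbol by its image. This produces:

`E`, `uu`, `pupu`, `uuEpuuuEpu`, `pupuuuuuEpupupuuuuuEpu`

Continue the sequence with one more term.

uuEpuuuEpupupupupuuuuuEpuuuEpuuuEpupupupupuuuuuEpu

φ(pupuuuuuEpupupuuuuuEpu) expands symbol-by-symbol to uuE pu uuE pu pu pu pu pu uu uuE pu uuE pu uuE pu pu pu pu pu uu uuE pu; joining the 22 pieces gives the next term.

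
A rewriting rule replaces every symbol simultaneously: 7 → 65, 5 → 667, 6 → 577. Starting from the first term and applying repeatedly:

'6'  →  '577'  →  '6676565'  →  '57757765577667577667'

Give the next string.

Rewriting the 20 symbols of 57757765577667577667 one by one yields 667 65 65 667 65 65 577 667 667 65 65 577 577 65 667 65 65 577 577 65; concatenated:

66765656676565577667667656557757765667656557757765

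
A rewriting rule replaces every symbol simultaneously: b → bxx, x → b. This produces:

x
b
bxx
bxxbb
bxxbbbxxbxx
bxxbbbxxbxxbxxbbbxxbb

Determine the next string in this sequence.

bxxbbbxxbxxbxxbbbxxbbbxxbbbxxbxxbxxbbbxxbxx

φ(bxxbbbxxbxxbxxbbbxxbb) expands symbol-by-symbol to bxx b b bxx bxx bxx b b bxx b b bxx b b bxx bxx bxx b b bxx bxx; joining the 21 pieces gives the next term.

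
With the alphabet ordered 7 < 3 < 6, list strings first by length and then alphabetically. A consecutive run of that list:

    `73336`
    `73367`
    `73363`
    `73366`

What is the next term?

73677

The successor of 73366 increments the rightmost position that isn't already 6 and resets every position after it to 7.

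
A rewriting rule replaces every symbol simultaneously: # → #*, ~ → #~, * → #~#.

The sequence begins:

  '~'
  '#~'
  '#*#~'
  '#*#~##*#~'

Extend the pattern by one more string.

Rewriting each symbol of #*#~##*#~: #→#*, *→#~#, #→#*, ~→#~, #→#*, #→#*, *→#~#, #→#*, ~→#~, which concatenates to #* #~# #* #~ #* #* #~# #* #~.

#*#~##*#~#*#*#~##*#~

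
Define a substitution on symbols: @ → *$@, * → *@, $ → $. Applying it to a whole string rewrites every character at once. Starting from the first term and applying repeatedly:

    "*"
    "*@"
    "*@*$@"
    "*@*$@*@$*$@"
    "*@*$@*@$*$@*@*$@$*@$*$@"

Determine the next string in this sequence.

φ(*@*$@*@$*$@*@*$@$*@$*$@) expands symbol-by-symbol to *@ *$@ *@ $ *$@ *@ *$@ $ *@ $ *$@ *@ *$@ *@ $ *$@ $ *@ *$@ $ *@ $ *$@; joining the 23 pieces gives the next term.

*@*$@*@$*$@*@*$@$*@$*$@*@*$@*@$*$@$*@*$@$*@$*$@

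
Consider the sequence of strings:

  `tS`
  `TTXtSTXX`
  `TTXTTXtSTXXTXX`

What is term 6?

s(k+1) = TTX·s(k)·TXX, so each term gains TTX as a prefix and TXX as a suffix.
From TTXTTXtSTXXTXX, 3 further steps: TTXTTXtSTXXTXX → TTXTTXTTXtSTXXTXXTXX → TTXTTXTTXTTXtSTXXTXXTXXTXX → (answer).

TTXTTXTTXTTXTTXtSTXXTXXTXXTXXTXX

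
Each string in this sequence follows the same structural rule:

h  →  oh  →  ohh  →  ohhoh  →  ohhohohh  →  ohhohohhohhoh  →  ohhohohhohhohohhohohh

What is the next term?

ohhohohhohhohohhohohhohhohohhohhoh

From term 3 onward, concatenate the last term with the second-to-last: oh·h = ohh, ohh·oh = ohhoh, …
So term 8 is ohhohohhohhohohhohohh·ohhohohhohhoh.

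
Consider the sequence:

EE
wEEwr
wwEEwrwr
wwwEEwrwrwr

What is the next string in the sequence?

wwwwEEwrwrwrwr

Every step adds w to the front and wr to the end of the previous string.
So the next term is w·wwwEEwrwrwr·wr.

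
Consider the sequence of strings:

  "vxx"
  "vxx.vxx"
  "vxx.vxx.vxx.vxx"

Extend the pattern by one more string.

Every step duplicates the string with '.' between the halves.
Doubling vxx.vxx.vxx.vxx with '.' between the halves:

vxx.vxx.vxx.vxx.vxx.vxx.vxx.vxx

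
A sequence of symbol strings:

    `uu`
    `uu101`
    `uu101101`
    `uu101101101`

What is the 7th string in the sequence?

uu101101101101101101

Each term is the previous one with 101 appended.
From uu101101101, 3 further steps: uu101101101 → uu101101101101 → uu101101101101101 → (answer).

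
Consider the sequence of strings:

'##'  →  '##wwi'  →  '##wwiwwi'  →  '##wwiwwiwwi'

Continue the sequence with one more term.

##wwiwwiwwiwwi

Every step adds wwi to the end: s(k+1) = s(k)·wwi.
One more step from ##wwiwwiwwi gives the answer.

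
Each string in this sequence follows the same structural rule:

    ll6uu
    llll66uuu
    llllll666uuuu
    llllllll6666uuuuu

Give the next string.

llllllllll66666uuuuuu

Each string has the form l^{2n} 6^{n} u^{n+1} (n = 1, 2, …).
At n = 5 the blocks have lengths 10, 5, 6.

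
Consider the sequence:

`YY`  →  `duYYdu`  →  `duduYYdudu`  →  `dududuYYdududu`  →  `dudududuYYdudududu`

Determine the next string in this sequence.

dududududuYYdududududu

Each term wraps the previous one in du on the left and du on the right.
One more step from dudududuYYdudududu gives the answer.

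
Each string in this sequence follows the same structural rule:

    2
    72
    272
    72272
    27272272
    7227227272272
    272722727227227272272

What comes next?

Each term (from the third on) is the two preceding terms concatenated in order: term 3 = 2·72 = 272.
Continuing: 7227227272272 · 272722727227227272272 gives term 8.

7227227272272272722727227227272272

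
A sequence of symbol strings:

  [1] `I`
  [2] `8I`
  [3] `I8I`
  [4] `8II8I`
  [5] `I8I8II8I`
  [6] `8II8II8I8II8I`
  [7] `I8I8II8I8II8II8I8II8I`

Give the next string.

This is a Fibonacci-style word recurrence s(k) = s(k−2)·s(k−1): e.g. I·8I = I8I.
So term 8 is 8II8II8I8II8I·I8I8II8I8II8II8I8II8I.

8II8II8I8II8II8I8II8I8II8II8I8II8I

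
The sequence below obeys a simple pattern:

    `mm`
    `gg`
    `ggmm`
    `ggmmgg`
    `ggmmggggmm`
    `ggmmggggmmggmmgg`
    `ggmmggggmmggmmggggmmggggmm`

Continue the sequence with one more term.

From term 3 onward, concatenate the last term with the second-to-last: gg·mm = ggmm, ggmm·gg = ggmmgg, …
The next term joins ggmmggggmmggmmggggmmggggmm and ggmmggggmmggmmgg.

ggmmggggmmggmmggggmmggggmmggmmggggmmggmmgg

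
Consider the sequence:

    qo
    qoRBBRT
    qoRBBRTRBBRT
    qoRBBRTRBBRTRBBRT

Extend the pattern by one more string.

The strings grow by a fixed suffix RBBRT each time.
One more step from qoRBBRTRBBRTRBBRT gives the answer.

qoRBBRTRBBRTRBBRTRBBRT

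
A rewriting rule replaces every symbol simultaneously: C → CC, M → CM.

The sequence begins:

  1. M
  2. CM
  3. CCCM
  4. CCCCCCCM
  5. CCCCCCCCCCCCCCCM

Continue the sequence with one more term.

φ(CCCCCCCCCCCCCCCM) expands symbol-by-symbol to CC CC CC CC CC CC CC CC CC CC CC CC CC CC CC CM; joining the 16 pieces gives the next term.

CCCCCCCCCCCCCCCCCCCCCCCCCCCCCCCM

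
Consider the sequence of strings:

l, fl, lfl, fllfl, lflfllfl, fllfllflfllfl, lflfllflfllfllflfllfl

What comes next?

fllfllflfllfllflfllflfllfllflfllfl

This is a Fibonacci-style word recurrence s(k) = s(k−2)·s(k−1): e.g. l·fl = lfl.
Continuing: fllfllflfllfl · lflfllflfllfllflfllfl gives term 8.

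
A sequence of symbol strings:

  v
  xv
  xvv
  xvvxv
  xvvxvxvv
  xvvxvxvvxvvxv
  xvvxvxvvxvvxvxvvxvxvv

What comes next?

From term 3 onward, concatenate the last term with the second-to-last: xv·v = xvv, xvv·xv = xvvxv, …
So term 8 is xvvxvxvvxvvxvxvvxvxvv·xvvxvxvvxvvxv.

xvvxvxvvxvvxvxvvxvxvvxvvxvxvvxvvxv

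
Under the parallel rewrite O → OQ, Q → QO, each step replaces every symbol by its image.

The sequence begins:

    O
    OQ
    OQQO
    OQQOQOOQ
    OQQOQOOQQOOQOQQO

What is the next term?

OQQOQOOQQOOQOQQOQOOQOQQOOQQOQOOQ

φ(OQQOQOOQQOOQOQQO) expands symbol-by-symbol to OQ QO QO OQ QO OQ OQ QO QO OQ OQ QO OQ QO QO OQ; joining the 16 pieces gives the next term.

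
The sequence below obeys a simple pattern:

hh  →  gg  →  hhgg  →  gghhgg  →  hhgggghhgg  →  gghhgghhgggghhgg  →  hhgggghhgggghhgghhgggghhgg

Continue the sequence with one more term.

gghhgghhgggghhgghhgggghhgggghhgghhgggghhgg

This is a Fibonacci-style word recurrence s(k) = s(k−2)·s(k−1): e.g. hh·gg = hhgg.
The next term joins gghhgghhgggghhgg and hhgggghhgggghhgghhgggghhgg.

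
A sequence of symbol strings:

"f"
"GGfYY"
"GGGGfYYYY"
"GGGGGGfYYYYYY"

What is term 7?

Each term wraps the previous one in GG on the left and YY on the right.
From GGGGGGfYYYYYY, 3 further steps: GGGGGGfYYYYYY → GGGGGGGGfYYYYYYYY → GGGGGGGGGGfYYYYYYYYYY → (answer).

GGGGGGGGGGGGfYYYYYYYYYYYY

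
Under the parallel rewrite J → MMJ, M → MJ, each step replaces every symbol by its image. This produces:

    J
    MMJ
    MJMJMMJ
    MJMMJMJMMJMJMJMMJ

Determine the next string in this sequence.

MJMMJMJMJMMJMJMMJMJMJMMJMJMMJMJMMJMJMJMMJ

φ(MJMMJMJMMJMJMJMMJ) expands symbol-by-symbol to MJ MMJ MJ MJ MMJ MJ MMJ MJ MJ MMJ MJ MMJ MJ MMJ MJ MJ MMJ; joining the 17 pieces gives the next term.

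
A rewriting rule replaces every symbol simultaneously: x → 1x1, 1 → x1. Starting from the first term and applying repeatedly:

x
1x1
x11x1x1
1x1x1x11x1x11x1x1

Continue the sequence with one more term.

Replace each of the 17 characters of 1x1x1x11x1x11x1x1 in place — x1 1x1 x1 1x1 x1 1x1 x1 x1 1x1 x1 1x1 x1 x1 1x1 x1 1x1 x1 — and concatenate.

x11x1x11x1x11x1x1x11x1x11x1x1x11x1x11x1x1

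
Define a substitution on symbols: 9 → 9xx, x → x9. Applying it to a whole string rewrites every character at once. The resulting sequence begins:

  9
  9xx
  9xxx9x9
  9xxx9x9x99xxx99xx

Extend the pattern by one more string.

Rewriting the 17 symbols of 9xxx9x9x99xxx99xx one by one yields 9xx x9 x9 x9 9xx x9 9xx x9 9xx 9xx x9 x9 x9 9xx 9xx x9 x9; concatenated:

9xxx9x9x99xxx99xxx99xx9xxx9x9x99xx9xxx9x9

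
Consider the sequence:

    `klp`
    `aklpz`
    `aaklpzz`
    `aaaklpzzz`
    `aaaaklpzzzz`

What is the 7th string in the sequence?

Every step adds a to the front and z to the end of the previous string.
From aaaaklpzzzz, 2 further steps: aaaaklpzzzz → aaaaaklpzzzzz → (answer).

aaaaaaklpzzzzzz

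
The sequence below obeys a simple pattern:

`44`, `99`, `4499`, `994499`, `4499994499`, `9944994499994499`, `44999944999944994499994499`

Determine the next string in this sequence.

994499449999449944999944999944994499994499

Each term (from the third on) is the two preceding terms concatenated in order: term 3 = 44·99 = 4499.
The next term joins 9944994499994499 and 44999944999944994499994499.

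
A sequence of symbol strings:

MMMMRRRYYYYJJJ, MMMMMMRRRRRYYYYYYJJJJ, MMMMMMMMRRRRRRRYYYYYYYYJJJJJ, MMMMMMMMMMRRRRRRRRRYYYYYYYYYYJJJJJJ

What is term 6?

Term n consists of 2n M's, followed by 2n-1 R's, followed by 2n Y's, followed by n+1 J's, where the shown terms are n = 2, 3, 4, 5.
Setting n = 7 gives 14, 13, 14, 8 characters in each block.

MMMMMMMMMMMMMMRRRRRRRRRRRRRYYYYYYYYYYYYYYJJJJJJJJ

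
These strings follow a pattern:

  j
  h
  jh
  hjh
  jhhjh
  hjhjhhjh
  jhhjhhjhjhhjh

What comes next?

hjhjhhjhjhhjhhjhjhhjh

From term 3 onward, concatenate the second-to-last term with the last: j·h = jh, h·jh = hjh, …
So term 8 is hjhjhhjh·jhhjhhjhjhhjh.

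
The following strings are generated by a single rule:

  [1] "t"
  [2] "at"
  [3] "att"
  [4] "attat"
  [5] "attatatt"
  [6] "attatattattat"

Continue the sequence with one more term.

Each term (from the third on) is the previous term followed by the one before it: term 3 = at·t = att.
The next term joins attatattattat and attatatt.

attatattattatattatatt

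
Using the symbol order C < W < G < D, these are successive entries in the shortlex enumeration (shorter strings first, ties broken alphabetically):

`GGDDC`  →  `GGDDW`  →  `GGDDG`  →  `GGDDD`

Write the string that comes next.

Treat GGDDD as a base-4 numeral over the given alphabet and add one, carrying through any trailing D's.

GDCCC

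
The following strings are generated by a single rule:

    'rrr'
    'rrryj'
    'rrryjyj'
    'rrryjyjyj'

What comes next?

rrryjyjyjyj

Each term is the previous one with yj appended.
So the next term is rrryjyjyj·yj.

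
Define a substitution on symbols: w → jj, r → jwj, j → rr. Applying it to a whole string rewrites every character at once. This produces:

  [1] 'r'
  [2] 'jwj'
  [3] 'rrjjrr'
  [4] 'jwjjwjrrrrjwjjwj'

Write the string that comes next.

Rewriting the 16 symbols of jwjjwjrrrrjwjjwj one by one yields rr jj rr rr jj rr jwj jwj jwj jwj rr jj rr rr jj rr; concatenated:

rrjjrrrrjjrrjwjjwjjwjjwjrrjjrrrrjjrr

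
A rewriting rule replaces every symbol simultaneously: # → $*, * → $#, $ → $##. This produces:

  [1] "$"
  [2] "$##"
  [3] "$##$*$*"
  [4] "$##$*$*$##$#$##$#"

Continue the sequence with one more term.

Applying the rule to each of the 17 symbols of $##$*$*$##$#$##$# gives the pieces $## $* $* $## $# $## $# $## $* $* $## $* $## $* $* $## $*, which concatenate to the answer.

$##$*$*$##$#$##$#$##$*$*$##$*$##$*$*$##$*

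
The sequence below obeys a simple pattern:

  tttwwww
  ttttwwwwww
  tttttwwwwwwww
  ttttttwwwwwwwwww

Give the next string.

Reading off run lengths: t runs 3, 4, 5, 6; w runs 4, 6, 8, 10 — each is linear in n, where the shown terms are n = 2, 3, 4, 5.
At n = 6 the blocks have lengths 7, 12.

tttttttwwwwwwwwwwww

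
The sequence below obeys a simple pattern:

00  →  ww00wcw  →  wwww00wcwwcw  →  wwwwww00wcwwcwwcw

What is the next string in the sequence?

s(k+1) = ww·s(k)·wcw, so each term gains ww as a prefix and wcw as a suffix.
One more step from wwwwww00wcwwcwwcw gives the answer.

wwwwwwww00wcwwcwwcwwcw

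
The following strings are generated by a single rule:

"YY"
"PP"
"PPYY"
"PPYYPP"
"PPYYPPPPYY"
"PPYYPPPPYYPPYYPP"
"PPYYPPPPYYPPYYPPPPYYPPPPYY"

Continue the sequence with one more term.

Each term (from the third on) is the previous term followed by the one before it: term 3 = PP·YY = PPYY.
So term 8 is PPYYPPPPYYPPYYPPPPYYPPPPYY·PPYYPPPPYYPPYYPP.

PPYYPPPPYYPPYYPPPPYYPPPPYYPPYYPPPPYYPPYYPP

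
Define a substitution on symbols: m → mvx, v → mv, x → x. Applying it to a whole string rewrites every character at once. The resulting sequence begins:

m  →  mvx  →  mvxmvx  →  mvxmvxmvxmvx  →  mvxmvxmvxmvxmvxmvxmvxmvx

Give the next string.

mvxmvxmvxmvxmvxmvxmvxmvxmvxmvxmvxmvxmvxmvxmvxmvx

Replace each of the 24 characters of mvxmvxmvxmvxmvxmvxmvxmvx in place — mvx mv x mvx mv x mvx mv x mvx mv x mvx mv x mvx mv x mvx mv x mvx mv x — and concatenate.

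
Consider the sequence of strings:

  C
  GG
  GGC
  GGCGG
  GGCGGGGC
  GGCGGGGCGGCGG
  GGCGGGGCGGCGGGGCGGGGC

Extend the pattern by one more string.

From term 3 onward, concatenate the last term with the second-to-last: GG·C = GGC, GGC·GG = GGCGG, …
So term 8 is GGCGGGGCGGCGGGGCGGGGC·GGCGGGGCGGCGG.

GGCGGGGCGGCGGGGCGGGGCGGCGGGGCGGCGG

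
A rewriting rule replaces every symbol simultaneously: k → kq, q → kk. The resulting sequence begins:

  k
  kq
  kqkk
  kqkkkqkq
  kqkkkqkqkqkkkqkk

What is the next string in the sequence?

kqkkkqkqkqkkkqkkkqkkkqkqkqkkkqkq

φ(kqkkkqkqkqkkkqkk) expands symbol-by-symbol to kq kk kq kq kq kk kq kk kq kk kq kq kq kk kq kq; joining the 16 pieces gives the next term.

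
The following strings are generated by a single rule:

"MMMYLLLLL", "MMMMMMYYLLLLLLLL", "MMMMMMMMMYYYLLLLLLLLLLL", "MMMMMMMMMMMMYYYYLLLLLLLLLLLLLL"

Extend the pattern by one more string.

Reading off run lengths: M runs 3, 6, 9, 12; Y runs 1, 2, 3, 4; L runs 5, 8, 11, 14 — each is linear in n (n = 1, 2, …).
Setting n = 5 gives 15, 5, 17 characters in each block.

MMMMMMMMMMMMMMMYYYYYLLLLLLLLLLLLLLLLL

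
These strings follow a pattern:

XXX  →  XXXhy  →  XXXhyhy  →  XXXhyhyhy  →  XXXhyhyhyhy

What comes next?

Every step adds hy to the end: s(k+1) = s(k)·hy.
Applying this once more to XXXhyhyhyhy:

XXXhyhyhyhyhy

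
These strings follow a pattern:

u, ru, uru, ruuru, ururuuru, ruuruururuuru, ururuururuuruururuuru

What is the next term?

ruuruururuuruururuururuuruururuuru

Each term (from the third on) is the two preceding terms concatenated in order: term 3 = u·ru = uru.
Continuing: ruuruururuuru · ururuururuuruururuuru gives term 8.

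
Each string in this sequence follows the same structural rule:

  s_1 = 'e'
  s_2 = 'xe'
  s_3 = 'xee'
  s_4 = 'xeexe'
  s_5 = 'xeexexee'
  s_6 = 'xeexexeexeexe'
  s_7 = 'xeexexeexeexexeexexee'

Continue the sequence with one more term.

This is a Fibonacci-style word recurrence s(k) = s(k−1)·s(k−2): e.g. xe·e = xee.
The next term joins xeexexeexeexexeexexee and xeexexeexeexe.

xeexexeexeexexeexexeexeexexeexeexe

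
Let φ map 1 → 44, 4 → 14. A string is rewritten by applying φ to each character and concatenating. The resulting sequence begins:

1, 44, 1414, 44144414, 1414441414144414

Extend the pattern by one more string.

φ(1414441414144414) expands symbol-by-symbol to 44 14 44 14 14 14 44 14 44 14 44 14 14 14 44 14; joining the 16 pieces gives the next term.

44144414141444144414441414144414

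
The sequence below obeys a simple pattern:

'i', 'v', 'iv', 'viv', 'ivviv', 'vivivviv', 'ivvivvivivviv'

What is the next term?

vivivvivivvivvivivviv

Each term (from the third on) is the two preceding terms concatenated in order: term 3 = i·v = iv.
Continuing: vivivviv · ivvivvivivviv gives term 8.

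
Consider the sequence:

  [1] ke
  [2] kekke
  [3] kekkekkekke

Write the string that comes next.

s(k+1) = s(k)·k·s(k) — each term doubles the last with 'k' between the halves.
Doubling kekkekkekke with 'k' between the halves:

kekkekkekkekkekkekkekke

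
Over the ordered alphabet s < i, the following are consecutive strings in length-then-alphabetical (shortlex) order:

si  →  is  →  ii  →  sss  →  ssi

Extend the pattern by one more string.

sis

The successor of ssi increments the rightmost position that isn't already i and resets every position after it to s.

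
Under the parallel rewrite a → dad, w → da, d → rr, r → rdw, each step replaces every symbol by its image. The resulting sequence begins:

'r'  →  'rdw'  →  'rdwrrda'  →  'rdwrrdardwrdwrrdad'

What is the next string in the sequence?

rdwrrdardwrdwrrdadrdwrrdardwrrdardwrdwrrdadrr

Applying the rule to each of the 18 symbols of rdwrrdardwrdwrrdad gives the pieces rdw rr da rdw rdw rr dad rdw rr da rdw rr da rdw rdw rr dad rr, which concatenate to the answer.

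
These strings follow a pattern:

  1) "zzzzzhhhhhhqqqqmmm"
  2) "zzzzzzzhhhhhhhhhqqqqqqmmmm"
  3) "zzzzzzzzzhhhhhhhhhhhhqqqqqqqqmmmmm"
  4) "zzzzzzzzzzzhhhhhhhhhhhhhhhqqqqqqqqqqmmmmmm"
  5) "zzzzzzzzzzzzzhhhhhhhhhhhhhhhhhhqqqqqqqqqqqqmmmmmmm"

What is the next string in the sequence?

Reading off run lengths: z runs 5, 7, 9, 11, 13; h runs 6, 9, 12, 15, 18; q runs 4, 6, 8, 10, 12; m runs 3, 4, 5, 6, 7 — each is linear in n, where the shown terms are n = 2, 3, 4, 5, 6.
Setting n = 7 gives 15, 21, 14, 8 characters in each block.

zzzzzzzzzzzzzzzhhhhhhhhhhhhhhhhhhhhhqqqqqqqqqqqqqqmmmmmmmm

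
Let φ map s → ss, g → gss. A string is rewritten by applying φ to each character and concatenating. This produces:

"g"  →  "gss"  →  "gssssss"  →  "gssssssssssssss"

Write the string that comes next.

gssssssssssssssssssssssssssssss

Replace each of the 15 characters of gssssssssssssss in place — gss ss ss ss ss ss ss ss ss ss ss ss ss ss ss — and concatenate.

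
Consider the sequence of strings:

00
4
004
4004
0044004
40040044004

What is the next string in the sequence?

004400440040044004

From term 3 onward, concatenate the second-to-last term with the last: 00·4 = 004, 4·004 = 4004, …
Continuing: 0044004 · 40040044004 gives term 7.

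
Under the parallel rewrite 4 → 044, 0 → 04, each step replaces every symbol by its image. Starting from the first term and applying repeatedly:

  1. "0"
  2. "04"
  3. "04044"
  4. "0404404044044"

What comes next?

0404404044044040440404404404044044

Replace each of the 13 characters of 0404404044044 in place — 04 044 04 044 044 04 044 04 044 044 04 044 044 — and concatenate.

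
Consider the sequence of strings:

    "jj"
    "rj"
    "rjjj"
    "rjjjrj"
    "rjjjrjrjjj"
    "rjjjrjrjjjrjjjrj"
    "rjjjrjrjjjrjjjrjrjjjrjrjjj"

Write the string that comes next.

This is a Fibonacci-style word recurrence s(k) = s(k−1)·s(k−2): e.g. rj·jj = rjjj.
The next term joins rjjjrjrjjjrjjjrjrjjjrjrjjj and rjjjrjrjjjrjjjrj.

rjjjrjrjjjrjjjrjrjjjrjrjjjrjjjrjrjjjrjjjrj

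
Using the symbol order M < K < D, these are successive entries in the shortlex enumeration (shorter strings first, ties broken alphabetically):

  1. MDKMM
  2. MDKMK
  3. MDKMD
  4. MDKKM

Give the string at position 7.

Stepping forward 3 times from MDKKM: MDKKM → MDKKK → MDKKD, then the target.

MDKDM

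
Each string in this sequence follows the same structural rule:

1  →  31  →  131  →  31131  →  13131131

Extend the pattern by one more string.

3113113131131

This is a Fibonacci-style word recurrence s(k) = s(k−2)·s(k−1): e.g. 1·31 = 131.
So term 6 is 31131·13131131.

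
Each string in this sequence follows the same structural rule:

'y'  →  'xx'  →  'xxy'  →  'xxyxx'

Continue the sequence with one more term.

xxyxxxxy

This is a Fibonacci-style word recurrence s(k) = s(k−1)·s(k−2): e.g. xx·y = xxy.
The next term joins xxyxx and xxy.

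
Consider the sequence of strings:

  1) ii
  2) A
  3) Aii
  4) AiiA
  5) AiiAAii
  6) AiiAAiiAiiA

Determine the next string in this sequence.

This is a Fibonacci-style word recurrence s(k) = s(k−1)·s(k−2): e.g. A·ii = Aii.
So term 7 is AiiAAiiAiiA·AiiAAii.

AiiAAiiAiiAAiiAAii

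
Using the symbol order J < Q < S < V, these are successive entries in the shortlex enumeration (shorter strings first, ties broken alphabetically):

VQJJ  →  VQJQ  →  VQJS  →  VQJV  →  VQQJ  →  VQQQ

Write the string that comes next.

Treat VQQQ as a base-4 numeral over the given alphabet and add one, carrying through any trailing V's.

VQQS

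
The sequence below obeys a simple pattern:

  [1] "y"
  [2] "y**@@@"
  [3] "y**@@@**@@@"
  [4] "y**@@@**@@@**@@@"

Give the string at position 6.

The strings grow by a fixed suffix **@@@ each time.
From y**@@@**@@@**@@@, 2 further steps: y**@@@**@@@**@@@ → y**@@@**@@@**@@@**@@@ → (answer).

y**@@@**@@@**@@@**@@@**@@@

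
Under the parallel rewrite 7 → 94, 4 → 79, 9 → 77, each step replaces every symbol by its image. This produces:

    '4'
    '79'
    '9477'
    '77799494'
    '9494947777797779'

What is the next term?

φ(9494947777797779) expands symbol-by-symbol to 77 79 77 79 77 79 94 94 94 94 94 77 94 94 94 77; joining the 16 pieces gives the next term.

77797779777994949494947794949477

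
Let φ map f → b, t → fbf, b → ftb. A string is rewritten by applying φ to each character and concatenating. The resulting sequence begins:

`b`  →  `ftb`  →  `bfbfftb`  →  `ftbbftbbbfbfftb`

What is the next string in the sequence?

Replace each of the 15 characters of ftbbftbbbfbfftb in place — b fbf ftb ftb b fbf ftb ftb ftb b ftb b b fbf ftb — and concatenate.

bfbfftbftbbfbfftbftbftbbftbbbfbfftb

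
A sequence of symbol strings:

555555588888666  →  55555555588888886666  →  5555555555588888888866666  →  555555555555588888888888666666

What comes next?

The n-th term is 2n+1 5's then 2n-1 8's then n 6's, where the shown terms are n = 3, 4, 5, 6.
Setting n = 7 gives 15, 13, 7 characters in each block.

55555555555555588888888888886666666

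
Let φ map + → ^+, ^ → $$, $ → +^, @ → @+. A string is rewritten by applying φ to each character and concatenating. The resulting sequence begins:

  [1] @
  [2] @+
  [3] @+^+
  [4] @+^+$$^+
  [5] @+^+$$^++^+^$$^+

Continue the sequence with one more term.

Applying the rule to each of the 16 symbols of @+^+$$^++^+^$$^+ gives the pieces @+ ^+ $$ ^+ +^ +^ $$ ^+ ^+ $$ ^+ $$ +^ +^ $$ ^+, which concatenate to the answer.

@+^+$$^++^+^$$^+^+$$^+$$+^+^$$^+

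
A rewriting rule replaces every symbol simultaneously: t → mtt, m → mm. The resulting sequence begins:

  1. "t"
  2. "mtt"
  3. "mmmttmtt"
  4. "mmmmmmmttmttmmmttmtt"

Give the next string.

mmmmmmmmmmmmmmmttmttmmmttmttmmmmmmmttmttmmmttmtt

φ(mmmmmmmttmttmmmttmtt) expands symbol-by-symbol to mm mm mm mm mm mm mm mtt mtt mm mtt mtt mm mm mm mtt mtt mm mtt mtt; joining the 20 pieces gives the next term.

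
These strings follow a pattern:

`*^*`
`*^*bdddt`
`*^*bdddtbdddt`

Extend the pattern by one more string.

Each term is the previous one with bdddt appended.
So the next term is *^*bdddtbdddt·bdddt.

*^*bdddtbdddtbdddt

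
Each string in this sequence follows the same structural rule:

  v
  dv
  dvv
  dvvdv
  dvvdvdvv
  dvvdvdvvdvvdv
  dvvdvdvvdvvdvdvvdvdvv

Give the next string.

Each term (from the third on) is the previous term followed by the one before it: term 3 = dv·v = dvv.
The next term joins dvvdvdvvdvvdvdvvdvdvv and dvvdvdvvdvvdv.

dvvdvdvvdvvdvdvvdvdvvdvvdvdvvdvvdv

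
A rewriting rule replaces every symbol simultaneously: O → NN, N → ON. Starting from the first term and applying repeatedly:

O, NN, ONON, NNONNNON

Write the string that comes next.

Rewriting each symbol of NNONNNON: N→ON, N→ON, O→NN, N→ON, N→ON, N→ON, O→NN, N→ON, which concatenates to ON ON NN ON ON ON NN ON.

ONONNNONONONNNON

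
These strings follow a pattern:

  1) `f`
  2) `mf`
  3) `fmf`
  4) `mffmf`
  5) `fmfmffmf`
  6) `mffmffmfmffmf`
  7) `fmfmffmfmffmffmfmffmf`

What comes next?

From term 3 onward, concatenate the second-to-last term with the last: f·mf = fmf, mf·fmf = mffmf, …
So term 8 is mffmffmfmffmf·fmfmffmfmffmffmfmffmf.

mffmffmfmffmffmfmffmfmffmffmfmffmf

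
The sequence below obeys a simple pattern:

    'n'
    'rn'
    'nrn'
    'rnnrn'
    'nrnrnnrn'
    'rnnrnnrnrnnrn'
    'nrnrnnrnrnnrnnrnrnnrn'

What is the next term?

From term 3 onward, concatenate the second-to-last term with the last: n·rn = nrn, rn·nrn = rnnrn, …
The next term joins rnnrnnrnrnnrn and nrnrnnrnrnnrnnrnrnnrn.

rnnrnnrnrnnrnnrnrnnrnrnnrnnrnrnnrn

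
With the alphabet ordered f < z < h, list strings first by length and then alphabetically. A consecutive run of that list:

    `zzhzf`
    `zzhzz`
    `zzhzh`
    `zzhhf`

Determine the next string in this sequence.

zzhhz

Treat zzhhf as a base-3 numeral over the given alphabet and add one, carrying through any trailing h's.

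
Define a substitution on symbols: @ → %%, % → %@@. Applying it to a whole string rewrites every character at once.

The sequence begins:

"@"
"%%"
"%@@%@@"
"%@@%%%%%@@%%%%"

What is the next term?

%@@%%%%%@@%@@%@@%@@%@@%%%%%@@%@@%@@%@@

Replace each of the 14 characters of %@@%%%%%@@%%%% in place — %@@ %% %% %@@ %@@ %@@ %@@ %@@ %% %% %@@ %@@ %@@ %@@ — and concatenate.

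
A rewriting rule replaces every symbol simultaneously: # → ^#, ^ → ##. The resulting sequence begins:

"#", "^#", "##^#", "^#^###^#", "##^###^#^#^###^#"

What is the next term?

^#^###^#^#^###^###^###^#^#^###^#

Replace each of the 16 characters of ##^###^#^#^###^# in place — ^# ^# ## ^# ^# ^# ## ^# ## ^# ## ^# ^# ^# ## ^# — and concatenate.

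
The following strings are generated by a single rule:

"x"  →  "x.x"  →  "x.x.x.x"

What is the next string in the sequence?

Every step duplicates the string with '.' between the halves.
Doubling x.x.x.x with '.' between the halves:

x.x.x.x.x.x.x.x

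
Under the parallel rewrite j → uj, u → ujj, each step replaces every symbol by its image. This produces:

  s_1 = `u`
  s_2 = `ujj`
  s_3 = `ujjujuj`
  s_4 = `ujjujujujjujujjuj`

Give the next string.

Applying the rule to each of the 17 symbols of ujjujujujjujujjuj gives the pieces ujj uj uj ujj uj ujj uj ujj uj uj ujj uj ujj uj uj ujj uj, which concatenate to the answer.

ujjujujujjujujjujujjujujujjujujjujujujjuj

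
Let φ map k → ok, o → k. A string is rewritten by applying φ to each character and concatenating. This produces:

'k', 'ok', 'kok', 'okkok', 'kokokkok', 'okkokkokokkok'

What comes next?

kokokkokokkokkokokkok

Applying the rule to each of the 13 symbols of okkokkokokkok gives the pieces k ok ok k ok ok k ok k ok ok k ok, which concatenate to the answer.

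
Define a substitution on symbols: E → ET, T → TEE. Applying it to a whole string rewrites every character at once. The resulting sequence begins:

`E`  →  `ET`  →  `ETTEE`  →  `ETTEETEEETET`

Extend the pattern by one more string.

ETTEETEEETETTEEETETETTEEETTEE

Apply φ to ETTEETEEETET symbol by symbol: E→ET, T→TEE, T→TEE, E→ET, E→ET, T→TEE, E→ET, E→ET, E→ET, T→TEE, E→ET, T→TEE; joined: ET TEE TEE ET ET TEE ET ET ET TEE ET TEE.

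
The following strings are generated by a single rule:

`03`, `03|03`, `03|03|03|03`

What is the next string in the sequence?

s(k+1) = s(k)·|·s(k) — each term doubles the last with '|' between the halves.
Doubling 03|03|03|03 with '|' between the halves:

03|03|03|03|03|03|03|03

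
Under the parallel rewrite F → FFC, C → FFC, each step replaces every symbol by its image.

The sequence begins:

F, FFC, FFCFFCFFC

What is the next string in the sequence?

Expanding FFCFFCFFC: F→FFC, F→FFC, C→FFC, F→FFC, F→FFC, C→FFC, F→FFC, F→FFC, C→FFC. Concatenated: FFC FFC FFC FFC FFC FFC FFC FFC FFC.

FFCFFCFFCFFCFFCFFCFFCFFCFFC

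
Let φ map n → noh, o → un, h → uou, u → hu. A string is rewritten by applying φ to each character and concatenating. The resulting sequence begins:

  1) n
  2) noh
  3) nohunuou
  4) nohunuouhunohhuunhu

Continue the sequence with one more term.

Rewriting the 19 symbols of nohunuouhunohhuunhu one by one yields noh un uou hu noh hu un hu uou hu noh un uou uou hu hu noh uou hu; concatenated:

nohunuouhunohhuunhuuouhunohunuouuouhuhunohuouhu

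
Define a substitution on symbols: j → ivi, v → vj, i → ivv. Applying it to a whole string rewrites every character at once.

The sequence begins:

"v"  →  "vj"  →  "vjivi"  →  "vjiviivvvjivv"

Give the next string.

φ(vjiviivvvjivv) expands symbol-by-symbol to vj ivi ivv vj ivv ivv vj vj vj ivi ivv vj vj; joining the 13 pieces gives the next term.

vjiviivvvjivvivvvjvjvjiviivvvjvj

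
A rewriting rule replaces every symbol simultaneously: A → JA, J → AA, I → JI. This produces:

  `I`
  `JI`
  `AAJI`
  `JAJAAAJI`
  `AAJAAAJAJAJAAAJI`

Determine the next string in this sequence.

Applying the rule to each of the 16 symbols of AAJAAAJAJAJAAAJI gives the pieces JA JA AA JA JA JA AA JA AA JA AA JA JA JA AA JI, which concatenate to the answer.

JAJAAAJAJAJAAAJAAAJAAAJAJAJAAAJI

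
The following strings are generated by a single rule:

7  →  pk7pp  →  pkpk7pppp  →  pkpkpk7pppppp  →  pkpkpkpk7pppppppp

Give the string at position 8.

Each term wraps the previous one in pk on the left and pp on the right.
From pkpkpkpk7pppppppp, 3 further steps: pkpkpkpk7pppppppp → pkpkpkpkpk7pppppppppp → pkpkpkpkpkpk7pppppppppppp → (answer).

pkpkpkpkpkpkpk7pppppppppppppp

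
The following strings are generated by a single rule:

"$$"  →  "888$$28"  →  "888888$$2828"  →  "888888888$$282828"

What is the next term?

s(k+1) = 888·s(k)·28, so each term gains 888 as a prefix and 28 as a suffix.
Applying this once more to 888888888$$282828:

888888888888$$28282828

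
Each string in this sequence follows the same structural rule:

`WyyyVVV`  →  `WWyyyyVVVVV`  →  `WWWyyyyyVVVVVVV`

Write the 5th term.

WWWWWyyyyyyyVVVVVVVVVVV

Term n consists of n-1 W's, followed by n+1 y's, followed by 2n-1 V's, where the shown terms are n = 2, 3, 4.
At n = 6 the blocks have lengths 5, 7, 11.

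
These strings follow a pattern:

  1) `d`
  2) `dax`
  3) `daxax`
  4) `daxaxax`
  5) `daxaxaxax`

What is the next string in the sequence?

daxaxaxaxax

The strings grow by a fixed suffix ax each time.
One more step from daxaxaxax gives the answer.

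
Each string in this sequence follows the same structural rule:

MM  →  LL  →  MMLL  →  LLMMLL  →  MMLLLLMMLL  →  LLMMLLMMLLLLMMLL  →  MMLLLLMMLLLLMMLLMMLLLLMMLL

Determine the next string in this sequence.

This is a Fibonacci-style word recurrence s(k) = s(k−2)·s(k−1): e.g. MM·LL = MMLL.
Continuing: LLMMLLMMLLLLMMLL · MMLLLLMMLLLLMMLLMMLLLLMMLL gives term 8.

LLMMLLMMLLLLMMLLMMLLLLMMLLLLMMLLMMLLLLMMLL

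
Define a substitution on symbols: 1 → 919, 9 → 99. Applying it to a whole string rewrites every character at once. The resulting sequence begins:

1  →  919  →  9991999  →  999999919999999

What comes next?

Applying the rule to each of the 15 symbols of 999999919999999 gives the pieces 99 99 99 99 99 99 99 919 99 99 99 99 99 99 99, which concatenate to the answer.

9999999999999991999999999999999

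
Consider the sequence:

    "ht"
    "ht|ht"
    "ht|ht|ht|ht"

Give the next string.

Every step duplicates the string with '|' between the halves.
One more doubling of ht|ht|ht|ht gives the answer.

ht|ht|ht|ht|ht|ht|ht|ht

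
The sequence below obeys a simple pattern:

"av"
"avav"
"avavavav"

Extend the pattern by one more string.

avavavavavavavav

Each string is two copies of the previous one concatenated.
One more doubling of avavavav gives the answer.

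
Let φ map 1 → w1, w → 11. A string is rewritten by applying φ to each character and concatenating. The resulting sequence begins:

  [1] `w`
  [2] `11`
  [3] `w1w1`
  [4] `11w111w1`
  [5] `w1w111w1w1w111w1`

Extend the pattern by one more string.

11w111w1w1w111w111w111w1w1w111w1

Replace each of the 16 characters of w1w111w1w1w111w1 in place — 11 w1 11 w1 w1 w1 11 w1 11 w1 11 w1 w1 w1 11 w1 — and concatenate.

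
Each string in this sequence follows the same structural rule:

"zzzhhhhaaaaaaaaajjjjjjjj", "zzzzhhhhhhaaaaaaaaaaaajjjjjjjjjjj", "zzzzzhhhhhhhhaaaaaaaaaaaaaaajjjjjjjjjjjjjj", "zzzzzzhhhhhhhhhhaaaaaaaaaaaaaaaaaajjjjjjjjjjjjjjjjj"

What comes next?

Term n consists of n z's, followed by 2n-2 h's, followed by 3n a's, followed by 3n-1 j's, where the shown terms are n = 3, 4, 5, 6.
At n = 7 the blocks have lengths 7, 12, 21, 20.

zzzzzzzhhhhhhhhhhhhaaaaaaaaaaaaaaaaaaaaajjjjjjjjjjjjjjjjjjjj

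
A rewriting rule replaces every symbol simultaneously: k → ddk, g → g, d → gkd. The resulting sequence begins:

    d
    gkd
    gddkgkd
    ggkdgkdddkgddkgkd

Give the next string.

ggddkgkdgddkgkdgkdgkdddkggkdgkdddkgddkgkd

Applying the rule to each of the 17 symbols of ggkdgkdddkgddkgkd gives the pieces g g ddk gkd g ddk gkd gkd gkd ddk g gkd gkd ddk g ddk gkd, which concatenate to the answer.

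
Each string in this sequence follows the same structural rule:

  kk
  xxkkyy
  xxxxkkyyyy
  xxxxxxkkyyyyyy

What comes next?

s(k+1) = xx·s(k)·yy, so each term gains xx as a prefix and yy as a suffix.
One more step from xxxxxxkkyyyyyy gives the answer.

xxxxxxxxkkyyyyyyyy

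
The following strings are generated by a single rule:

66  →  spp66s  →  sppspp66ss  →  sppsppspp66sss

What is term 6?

sppsppsppsppspp66sssss

s(k+1) = spp·s(k)·s, so each term gains spp as a prefix and s as a suffix.
From sppsppspp66sss, 2 further steps: sppsppspp66sss → sppsppsppspp66ssss → (answer).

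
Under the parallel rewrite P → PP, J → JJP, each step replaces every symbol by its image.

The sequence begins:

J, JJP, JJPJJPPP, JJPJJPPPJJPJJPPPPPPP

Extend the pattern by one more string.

φ(JJPJJPPPJJPJJPPPPPPP) expands symbol-by-symbol to JJP JJP PP JJP JJP PP PP PP JJP JJP PP JJP JJP PP PP PP PP PP PP PP; joining the 20 pieces gives the next term.

JJPJJPPPJJPJJPPPPPPPJJPJJPPPJJPJJPPPPPPPPPPPPPPP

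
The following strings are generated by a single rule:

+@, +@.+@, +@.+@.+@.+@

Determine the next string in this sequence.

Each string is two copies of the previous one joined by '.'.
Doubling +@.+@.+@.+@ with '.' between the halves:

+@.+@.+@.+@.+@.+@.+@.+@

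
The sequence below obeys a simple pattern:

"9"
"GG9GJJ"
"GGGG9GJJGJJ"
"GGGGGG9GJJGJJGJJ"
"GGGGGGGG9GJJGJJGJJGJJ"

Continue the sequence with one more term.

Each term wraps the previous one in GG on the left and GJJ on the right.
Applying this once more to GGGGGGGG9GJJGJJGJJGJJ:

GGGGGGGGGG9GJJGJJGJJGJJGJJ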